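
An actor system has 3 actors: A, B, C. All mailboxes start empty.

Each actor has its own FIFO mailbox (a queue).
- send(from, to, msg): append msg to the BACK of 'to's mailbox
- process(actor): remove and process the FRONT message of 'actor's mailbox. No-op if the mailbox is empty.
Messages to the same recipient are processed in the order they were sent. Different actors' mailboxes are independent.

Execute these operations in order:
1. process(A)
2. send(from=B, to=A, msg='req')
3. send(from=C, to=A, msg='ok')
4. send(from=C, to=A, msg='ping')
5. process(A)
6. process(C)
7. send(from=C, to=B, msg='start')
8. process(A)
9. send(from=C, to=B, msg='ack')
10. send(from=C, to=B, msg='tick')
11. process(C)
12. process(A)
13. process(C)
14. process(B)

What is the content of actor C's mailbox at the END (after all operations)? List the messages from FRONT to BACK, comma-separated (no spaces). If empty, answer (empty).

Answer: (empty)

Derivation:
After 1 (process(A)): A:[] B:[] C:[]
After 2 (send(from=B, to=A, msg='req')): A:[req] B:[] C:[]
After 3 (send(from=C, to=A, msg='ok')): A:[req,ok] B:[] C:[]
After 4 (send(from=C, to=A, msg='ping')): A:[req,ok,ping] B:[] C:[]
After 5 (process(A)): A:[ok,ping] B:[] C:[]
After 6 (process(C)): A:[ok,ping] B:[] C:[]
After 7 (send(from=C, to=B, msg='start')): A:[ok,ping] B:[start] C:[]
After 8 (process(A)): A:[ping] B:[start] C:[]
After 9 (send(from=C, to=B, msg='ack')): A:[ping] B:[start,ack] C:[]
After 10 (send(from=C, to=B, msg='tick')): A:[ping] B:[start,ack,tick] C:[]
After 11 (process(C)): A:[ping] B:[start,ack,tick] C:[]
After 12 (process(A)): A:[] B:[start,ack,tick] C:[]
After 13 (process(C)): A:[] B:[start,ack,tick] C:[]
After 14 (process(B)): A:[] B:[ack,tick] C:[]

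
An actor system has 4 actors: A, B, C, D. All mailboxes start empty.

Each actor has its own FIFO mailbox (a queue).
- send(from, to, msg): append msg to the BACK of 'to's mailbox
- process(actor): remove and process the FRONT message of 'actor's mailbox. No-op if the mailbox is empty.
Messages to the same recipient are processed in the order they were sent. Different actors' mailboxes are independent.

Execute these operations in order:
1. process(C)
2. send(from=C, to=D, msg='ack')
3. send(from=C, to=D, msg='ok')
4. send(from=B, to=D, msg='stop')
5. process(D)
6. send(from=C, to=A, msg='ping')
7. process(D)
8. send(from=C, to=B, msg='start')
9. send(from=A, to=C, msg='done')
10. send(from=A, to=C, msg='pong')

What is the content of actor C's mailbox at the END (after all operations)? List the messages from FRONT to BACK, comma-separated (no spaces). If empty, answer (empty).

Answer: done,pong

Derivation:
After 1 (process(C)): A:[] B:[] C:[] D:[]
After 2 (send(from=C, to=D, msg='ack')): A:[] B:[] C:[] D:[ack]
After 3 (send(from=C, to=D, msg='ok')): A:[] B:[] C:[] D:[ack,ok]
After 4 (send(from=B, to=D, msg='stop')): A:[] B:[] C:[] D:[ack,ok,stop]
After 5 (process(D)): A:[] B:[] C:[] D:[ok,stop]
After 6 (send(from=C, to=A, msg='ping')): A:[ping] B:[] C:[] D:[ok,stop]
After 7 (process(D)): A:[ping] B:[] C:[] D:[stop]
After 8 (send(from=C, to=B, msg='start')): A:[ping] B:[start] C:[] D:[stop]
After 9 (send(from=A, to=C, msg='done')): A:[ping] B:[start] C:[done] D:[stop]
After 10 (send(from=A, to=C, msg='pong')): A:[ping] B:[start] C:[done,pong] D:[stop]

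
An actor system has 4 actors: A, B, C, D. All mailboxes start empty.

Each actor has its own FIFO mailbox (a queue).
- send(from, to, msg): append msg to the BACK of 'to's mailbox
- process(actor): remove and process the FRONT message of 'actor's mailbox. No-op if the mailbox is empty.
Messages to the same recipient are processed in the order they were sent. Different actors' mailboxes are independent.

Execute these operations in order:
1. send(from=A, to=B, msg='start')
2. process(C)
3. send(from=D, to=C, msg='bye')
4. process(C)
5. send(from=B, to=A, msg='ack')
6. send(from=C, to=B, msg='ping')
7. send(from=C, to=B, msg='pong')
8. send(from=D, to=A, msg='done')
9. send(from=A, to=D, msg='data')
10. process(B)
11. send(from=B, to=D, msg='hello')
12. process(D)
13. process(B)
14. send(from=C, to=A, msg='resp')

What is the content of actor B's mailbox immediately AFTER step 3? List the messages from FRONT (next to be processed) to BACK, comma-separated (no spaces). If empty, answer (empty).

After 1 (send(from=A, to=B, msg='start')): A:[] B:[start] C:[] D:[]
After 2 (process(C)): A:[] B:[start] C:[] D:[]
After 3 (send(from=D, to=C, msg='bye')): A:[] B:[start] C:[bye] D:[]

start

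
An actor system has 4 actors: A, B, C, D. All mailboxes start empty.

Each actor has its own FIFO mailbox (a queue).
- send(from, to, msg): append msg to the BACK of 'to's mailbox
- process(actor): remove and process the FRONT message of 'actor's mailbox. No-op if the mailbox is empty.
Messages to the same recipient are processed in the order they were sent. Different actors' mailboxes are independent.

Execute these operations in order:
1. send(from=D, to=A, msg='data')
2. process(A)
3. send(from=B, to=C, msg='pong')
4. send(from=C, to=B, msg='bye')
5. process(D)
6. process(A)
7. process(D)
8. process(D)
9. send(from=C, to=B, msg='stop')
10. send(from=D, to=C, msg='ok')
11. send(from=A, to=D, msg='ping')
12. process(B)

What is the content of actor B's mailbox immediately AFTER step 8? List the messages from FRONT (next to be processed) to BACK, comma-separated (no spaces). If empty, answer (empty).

After 1 (send(from=D, to=A, msg='data')): A:[data] B:[] C:[] D:[]
After 2 (process(A)): A:[] B:[] C:[] D:[]
After 3 (send(from=B, to=C, msg='pong')): A:[] B:[] C:[pong] D:[]
After 4 (send(from=C, to=B, msg='bye')): A:[] B:[bye] C:[pong] D:[]
After 5 (process(D)): A:[] B:[bye] C:[pong] D:[]
After 6 (process(A)): A:[] B:[bye] C:[pong] D:[]
After 7 (process(D)): A:[] B:[bye] C:[pong] D:[]
After 8 (process(D)): A:[] B:[bye] C:[pong] D:[]

bye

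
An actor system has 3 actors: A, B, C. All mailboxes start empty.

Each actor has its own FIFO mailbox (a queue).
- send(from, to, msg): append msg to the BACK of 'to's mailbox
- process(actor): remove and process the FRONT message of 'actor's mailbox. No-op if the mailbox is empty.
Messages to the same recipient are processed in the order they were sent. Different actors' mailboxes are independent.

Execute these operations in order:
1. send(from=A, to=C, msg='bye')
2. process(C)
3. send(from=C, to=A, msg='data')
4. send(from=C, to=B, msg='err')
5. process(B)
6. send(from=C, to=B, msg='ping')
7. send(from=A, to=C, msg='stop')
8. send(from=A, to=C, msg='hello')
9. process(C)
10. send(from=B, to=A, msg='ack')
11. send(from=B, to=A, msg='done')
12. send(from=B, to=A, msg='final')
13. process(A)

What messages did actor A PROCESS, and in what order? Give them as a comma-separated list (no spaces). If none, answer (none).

After 1 (send(from=A, to=C, msg='bye')): A:[] B:[] C:[bye]
After 2 (process(C)): A:[] B:[] C:[]
After 3 (send(from=C, to=A, msg='data')): A:[data] B:[] C:[]
After 4 (send(from=C, to=B, msg='err')): A:[data] B:[err] C:[]
After 5 (process(B)): A:[data] B:[] C:[]
After 6 (send(from=C, to=B, msg='ping')): A:[data] B:[ping] C:[]
After 7 (send(from=A, to=C, msg='stop')): A:[data] B:[ping] C:[stop]
After 8 (send(from=A, to=C, msg='hello')): A:[data] B:[ping] C:[stop,hello]
After 9 (process(C)): A:[data] B:[ping] C:[hello]
After 10 (send(from=B, to=A, msg='ack')): A:[data,ack] B:[ping] C:[hello]
After 11 (send(from=B, to=A, msg='done')): A:[data,ack,done] B:[ping] C:[hello]
After 12 (send(from=B, to=A, msg='final')): A:[data,ack,done,final] B:[ping] C:[hello]
After 13 (process(A)): A:[ack,done,final] B:[ping] C:[hello]

Answer: data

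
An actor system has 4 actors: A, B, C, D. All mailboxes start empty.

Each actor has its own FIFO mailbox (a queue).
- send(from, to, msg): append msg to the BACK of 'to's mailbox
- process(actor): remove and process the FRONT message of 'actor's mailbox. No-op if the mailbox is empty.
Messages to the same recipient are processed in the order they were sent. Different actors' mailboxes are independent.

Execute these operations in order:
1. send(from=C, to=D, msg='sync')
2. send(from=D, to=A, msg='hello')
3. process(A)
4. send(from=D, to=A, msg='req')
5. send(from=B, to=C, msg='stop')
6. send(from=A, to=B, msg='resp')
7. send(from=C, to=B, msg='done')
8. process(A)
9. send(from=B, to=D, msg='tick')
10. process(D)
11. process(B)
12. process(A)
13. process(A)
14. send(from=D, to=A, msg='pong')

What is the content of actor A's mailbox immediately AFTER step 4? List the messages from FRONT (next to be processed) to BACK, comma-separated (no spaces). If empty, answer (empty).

After 1 (send(from=C, to=D, msg='sync')): A:[] B:[] C:[] D:[sync]
After 2 (send(from=D, to=A, msg='hello')): A:[hello] B:[] C:[] D:[sync]
After 3 (process(A)): A:[] B:[] C:[] D:[sync]
After 4 (send(from=D, to=A, msg='req')): A:[req] B:[] C:[] D:[sync]

req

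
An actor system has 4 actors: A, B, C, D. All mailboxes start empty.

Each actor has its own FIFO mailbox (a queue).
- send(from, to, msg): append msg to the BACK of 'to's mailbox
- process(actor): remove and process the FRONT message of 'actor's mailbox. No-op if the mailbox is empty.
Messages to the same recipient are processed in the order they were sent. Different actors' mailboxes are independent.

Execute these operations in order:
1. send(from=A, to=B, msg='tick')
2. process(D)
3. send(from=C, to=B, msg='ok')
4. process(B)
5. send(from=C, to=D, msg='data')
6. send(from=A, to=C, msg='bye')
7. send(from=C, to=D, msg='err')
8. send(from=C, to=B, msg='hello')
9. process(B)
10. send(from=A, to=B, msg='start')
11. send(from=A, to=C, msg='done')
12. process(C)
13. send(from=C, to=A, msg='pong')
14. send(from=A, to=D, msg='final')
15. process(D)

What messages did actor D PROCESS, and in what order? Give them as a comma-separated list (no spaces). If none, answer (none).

Answer: data

Derivation:
After 1 (send(from=A, to=B, msg='tick')): A:[] B:[tick] C:[] D:[]
After 2 (process(D)): A:[] B:[tick] C:[] D:[]
After 3 (send(from=C, to=B, msg='ok')): A:[] B:[tick,ok] C:[] D:[]
After 4 (process(B)): A:[] B:[ok] C:[] D:[]
After 5 (send(from=C, to=D, msg='data')): A:[] B:[ok] C:[] D:[data]
After 6 (send(from=A, to=C, msg='bye')): A:[] B:[ok] C:[bye] D:[data]
After 7 (send(from=C, to=D, msg='err')): A:[] B:[ok] C:[bye] D:[data,err]
After 8 (send(from=C, to=B, msg='hello')): A:[] B:[ok,hello] C:[bye] D:[data,err]
After 9 (process(B)): A:[] B:[hello] C:[bye] D:[data,err]
After 10 (send(from=A, to=B, msg='start')): A:[] B:[hello,start] C:[bye] D:[data,err]
After 11 (send(from=A, to=C, msg='done')): A:[] B:[hello,start] C:[bye,done] D:[data,err]
After 12 (process(C)): A:[] B:[hello,start] C:[done] D:[data,err]
After 13 (send(from=C, to=A, msg='pong')): A:[pong] B:[hello,start] C:[done] D:[data,err]
After 14 (send(from=A, to=D, msg='final')): A:[pong] B:[hello,start] C:[done] D:[data,err,final]
After 15 (process(D)): A:[pong] B:[hello,start] C:[done] D:[err,final]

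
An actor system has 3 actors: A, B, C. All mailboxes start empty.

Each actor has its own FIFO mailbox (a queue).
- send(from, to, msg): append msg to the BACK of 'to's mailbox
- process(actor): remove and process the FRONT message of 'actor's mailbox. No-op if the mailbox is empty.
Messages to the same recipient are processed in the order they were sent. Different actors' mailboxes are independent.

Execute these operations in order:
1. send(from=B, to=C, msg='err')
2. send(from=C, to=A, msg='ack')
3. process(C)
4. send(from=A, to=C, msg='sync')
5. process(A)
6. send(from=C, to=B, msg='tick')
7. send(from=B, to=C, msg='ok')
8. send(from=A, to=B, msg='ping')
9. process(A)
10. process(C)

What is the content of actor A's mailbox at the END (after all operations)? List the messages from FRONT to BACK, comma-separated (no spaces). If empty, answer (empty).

After 1 (send(from=B, to=C, msg='err')): A:[] B:[] C:[err]
After 2 (send(from=C, to=A, msg='ack')): A:[ack] B:[] C:[err]
After 3 (process(C)): A:[ack] B:[] C:[]
After 4 (send(from=A, to=C, msg='sync')): A:[ack] B:[] C:[sync]
After 5 (process(A)): A:[] B:[] C:[sync]
After 6 (send(from=C, to=B, msg='tick')): A:[] B:[tick] C:[sync]
After 7 (send(from=B, to=C, msg='ok')): A:[] B:[tick] C:[sync,ok]
After 8 (send(from=A, to=B, msg='ping')): A:[] B:[tick,ping] C:[sync,ok]
After 9 (process(A)): A:[] B:[tick,ping] C:[sync,ok]
After 10 (process(C)): A:[] B:[tick,ping] C:[ok]

Answer: (empty)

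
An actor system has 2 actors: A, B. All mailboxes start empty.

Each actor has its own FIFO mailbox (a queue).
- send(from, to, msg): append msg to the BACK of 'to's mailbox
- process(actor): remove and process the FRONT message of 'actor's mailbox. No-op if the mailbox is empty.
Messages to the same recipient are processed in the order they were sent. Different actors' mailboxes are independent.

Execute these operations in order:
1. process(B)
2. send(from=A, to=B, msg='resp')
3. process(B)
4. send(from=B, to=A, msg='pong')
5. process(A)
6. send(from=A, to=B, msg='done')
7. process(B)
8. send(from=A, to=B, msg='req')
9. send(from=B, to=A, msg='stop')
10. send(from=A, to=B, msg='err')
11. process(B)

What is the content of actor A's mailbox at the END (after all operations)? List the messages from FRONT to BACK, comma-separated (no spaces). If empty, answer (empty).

After 1 (process(B)): A:[] B:[]
After 2 (send(from=A, to=B, msg='resp')): A:[] B:[resp]
After 3 (process(B)): A:[] B:[]
After 4 (send(from=B, to=A, msg='pong')): A:[pong] B:[]
After 5 (process(A)): A:[] B:[]
After 6 (send(from=A, to=B, msg='done')): A:[] B:[done]
After 7 (process(B)): A:[] B:[]
After 8 (send(from=A, to=B, msg='req')): A:[] B:[req]
After 9 (send(from=B, to=A, msg='stop')): A:[stop] B:[req]
After 10 (send(from=A, to=B, msg='err')): A:[stop] B:[req,err]
After 11 (process(B)): A:[stop] B:[err]

Answer: stop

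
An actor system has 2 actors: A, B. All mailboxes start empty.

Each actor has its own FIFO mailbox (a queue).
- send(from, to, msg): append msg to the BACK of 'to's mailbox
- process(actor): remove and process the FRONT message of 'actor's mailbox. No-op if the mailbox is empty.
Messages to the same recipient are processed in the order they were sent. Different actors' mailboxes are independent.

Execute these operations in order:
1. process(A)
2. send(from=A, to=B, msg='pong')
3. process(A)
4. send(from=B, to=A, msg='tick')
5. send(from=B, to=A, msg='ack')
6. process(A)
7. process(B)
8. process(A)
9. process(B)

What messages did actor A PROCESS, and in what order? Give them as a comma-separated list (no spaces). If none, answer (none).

Answer: tick,ack

Derivation:
After 1 (process(A)): A:[] B:[]
After 2 (send(from=A, to=B, msg='pong')): A:[] B:[pong]
After 3 (process(A)): A:[] B:[pong]
After 4 (send(from=B, to=A, msg='tick')): A:[tick] B:[pong]
After 5 (send(from=B, to=A, msg='ack')): A:[tick,ack] B:[pong]
After 6 (process(A)): A:[ack] B:[pong]
After 7 (process(B)): A:[ack] B:[]
After 8 (process(A)): A:[] B:[]
After 9 (process(B)): A:[] B:[]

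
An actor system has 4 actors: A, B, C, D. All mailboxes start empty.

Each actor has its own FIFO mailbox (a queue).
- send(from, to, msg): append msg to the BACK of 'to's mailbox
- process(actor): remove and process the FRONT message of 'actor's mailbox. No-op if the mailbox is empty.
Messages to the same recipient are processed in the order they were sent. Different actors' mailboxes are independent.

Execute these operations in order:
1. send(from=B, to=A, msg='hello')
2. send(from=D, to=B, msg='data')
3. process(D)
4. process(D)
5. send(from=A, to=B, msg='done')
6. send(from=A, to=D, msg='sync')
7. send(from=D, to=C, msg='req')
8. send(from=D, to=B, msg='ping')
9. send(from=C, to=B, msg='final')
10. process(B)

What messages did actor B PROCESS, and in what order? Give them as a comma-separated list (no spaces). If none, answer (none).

After 1 (send(from=B, to=A, msg='hello')): A:[hello] B:[] C:[] D:[]
After 2 (send(from=D, to=B, msg='data')): A:[hello] B:[data] C:[] D:[]
After 3 (process(D)): A:[hello] B:[data] C:[] D:[]
After 4 (process(D)): A:[hello] B:[data] C:[] D:[]
After 5 (send(from=A, to=B, msg='done')): A:[hello] B:[data,done] C:[] D:[]
After 6 (send(from=A, to=D, msg='sync')): A:[hello] B:[data,done] C:[] D:[sync]
After 7 (send(from=D, to=C, msg='req')): A:[hello] B:[data,done] C:[req] D:[sync]
After 8 (send(from=D, to=B, msg='ping')): A:[hello] B:[data,done,ping] C:[req] D:[sync]
After 9 (send(from=C, to=B, msg='final')): A:[hello] B:[data,done,ping,final] C:[req] D:[sync]
After 10 (process(B)): A:[hello] B:[done,ping,final] C:[req] D:[sync]

Answer: data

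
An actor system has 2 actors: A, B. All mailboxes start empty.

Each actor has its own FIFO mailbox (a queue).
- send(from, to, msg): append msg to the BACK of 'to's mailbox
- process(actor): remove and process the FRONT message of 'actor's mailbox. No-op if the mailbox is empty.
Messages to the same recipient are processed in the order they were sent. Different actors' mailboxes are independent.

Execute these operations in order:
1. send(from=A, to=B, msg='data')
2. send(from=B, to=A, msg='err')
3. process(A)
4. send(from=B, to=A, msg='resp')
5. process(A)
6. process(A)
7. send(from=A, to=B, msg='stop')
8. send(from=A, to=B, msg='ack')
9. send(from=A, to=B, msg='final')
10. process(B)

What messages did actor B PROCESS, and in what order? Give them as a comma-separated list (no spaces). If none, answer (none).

After 1 (send(from=A, to=B, msg='data')): A:[] B:[data]
After 2 (send(from=B, to=A, msg='err')): A:[err] B:[data]
After 3 (process(A)): A:[] B:[data]
After 4 (send(from=B, to=A, msg='resp')): A:[resp] B:[data]
After 5 (process(A)): A:[] B:[data]
After 6 (process(A)): A:[] B:[data]
After 7 (send(from=A, to=B, msg='stop')): A:[] B:[data,stop]
After 8 (send(from=A, to=B, msg='ack')): A:[] B:[data,stop,ack]
After 9 (send(from=A, to=B, msg='final')): A:[] B:[data,stop,ack,final]
After 10 (process(B)): A:[] B:[stop,ack,final]

Answer: data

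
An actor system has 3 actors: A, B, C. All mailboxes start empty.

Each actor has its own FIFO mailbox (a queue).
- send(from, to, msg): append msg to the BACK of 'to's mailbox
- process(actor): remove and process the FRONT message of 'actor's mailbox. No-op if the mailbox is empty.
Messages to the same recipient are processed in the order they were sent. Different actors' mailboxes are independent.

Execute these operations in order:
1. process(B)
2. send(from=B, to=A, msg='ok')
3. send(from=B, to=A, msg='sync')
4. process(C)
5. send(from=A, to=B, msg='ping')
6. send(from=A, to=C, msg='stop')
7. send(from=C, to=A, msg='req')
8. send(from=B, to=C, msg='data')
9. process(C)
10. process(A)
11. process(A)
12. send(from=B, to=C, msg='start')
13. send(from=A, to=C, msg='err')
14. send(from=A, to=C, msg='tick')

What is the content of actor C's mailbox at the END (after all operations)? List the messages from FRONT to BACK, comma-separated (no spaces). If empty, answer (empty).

Answer: data,start,err,tick

Derivation:
After 1 (process(B)): A:[] B:[] C:[]
After 2 (send(from=B, to=A, msg='ok')): A:[ok] B:[] C:[]
After 3 (send(from=B, to=A, msg='sync')): A:[ok,sync] B:[] C:[]
After 4 (process(C)): A:[ok,sync] B:[] C:[]
After 5 (send(from=A, to=B, msg='ping')): A:[ok,sync] B:[ping] C:[]
After 6 (send(from=A, to=C, msg='stop')): A:[ok,sync] B:[ping] C:[stop]
After 7 (send(from=C, to=A, msg='req')): A:[ok,sync,req] B:[ping] C:[stop]
After 8 (send(from=B, to=C, msg='data')): A:[ok,sync,req] B:[ping] C:[stop,data]
After 9 (process(C)): A:[ok,sync,req] B:[ping] C:[data]
After 10 (process(A)): A:[sync,req] B:[ping] C:[data]
After 11 (process(A)): A:[req] B:[ping] C:[data]
After 12 (send(from=B, to=C, msg='start')): A:[req] B:[ping] C:[data,start]
After 13 (send(from=A, to=C, msg='err')): A:[req] B:[ping] C:[data,start,err]
After 14 (send(from=A, to=C, msg='tick')): A:[req] B:[ping] C:[data,start,err,tick]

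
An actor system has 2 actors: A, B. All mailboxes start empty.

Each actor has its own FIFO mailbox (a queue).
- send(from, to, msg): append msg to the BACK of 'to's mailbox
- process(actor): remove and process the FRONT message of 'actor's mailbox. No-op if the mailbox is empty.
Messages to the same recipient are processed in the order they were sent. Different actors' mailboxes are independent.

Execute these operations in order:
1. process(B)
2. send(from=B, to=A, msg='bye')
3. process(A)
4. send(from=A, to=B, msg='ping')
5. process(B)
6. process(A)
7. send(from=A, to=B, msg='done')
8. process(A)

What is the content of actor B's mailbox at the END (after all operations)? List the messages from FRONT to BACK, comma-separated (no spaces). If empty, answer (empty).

Answer: done

Derivation:
After 1 (process(B)): A:[] B:[]
After 2 (send(from=B, to=A, msg='bye')): A:[bye] B:[]
After 3 (process(A)): A:[] B:[]
After 4 (send(from=A, to=B, msg='ping')): A:[] B:[ping]
After 5 (process(B)): A:[] B:[]
After 6 (process(A)): A:[] B:[]
After 7 (send(from=A, to=B, msg='done')): A:[] B:[done]
After 8 (process(A)): A:[] B:[done]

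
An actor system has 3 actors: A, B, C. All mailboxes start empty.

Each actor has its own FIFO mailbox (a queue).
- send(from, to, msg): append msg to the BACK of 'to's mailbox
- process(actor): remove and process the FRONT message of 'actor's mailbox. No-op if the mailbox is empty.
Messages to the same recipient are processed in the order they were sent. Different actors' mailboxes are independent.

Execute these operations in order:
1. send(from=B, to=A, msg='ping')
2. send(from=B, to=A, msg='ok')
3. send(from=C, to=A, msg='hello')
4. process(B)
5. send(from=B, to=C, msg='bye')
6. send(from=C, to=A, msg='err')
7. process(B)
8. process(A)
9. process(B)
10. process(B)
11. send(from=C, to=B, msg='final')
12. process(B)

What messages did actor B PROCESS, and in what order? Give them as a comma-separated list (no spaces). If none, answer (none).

After 1 (send(from=B, to=A, msg='ping')): A:[ping] B:[] C:[]
After 2 (send(from=B, to=A, msg='ok')): A:[ping,ok] B:[] C:[]
After 3 (send(from=C, to=A, msg='hello')): A:[ping,ok,hello] B:[] C:[]
After 4 (process(B)): A:[ping,ok,hello] B:[] C:[]
After 5 (send(from=B, to=C, msg='bye')): A:[ping,ok,hello] B:[] C:[bye]
After 6 (send(from=C, to=A, msg='err')): A:[ping,ok,hello,err] B:[] C:[bye]
After 7 (process(B)): A:[ping,ok,hello,err] B:[] C:[bye]
After 8 (process(A)): A:[ok,hello,err] B:[] C:[bye]
After 9 (process(B)): A:[ok,hello,err] B:[] C:[bye]
After 10 (process(B)): A:[ok,hello,err] B:[] C:[bye]
After 11 (send(from=C, to=B, msg='final')): A:[ok,hello,err] B:[final] C:[bye]
After 12 (process(B)): A:[ok,hello,err] B:[] C:[bye]

Answer: final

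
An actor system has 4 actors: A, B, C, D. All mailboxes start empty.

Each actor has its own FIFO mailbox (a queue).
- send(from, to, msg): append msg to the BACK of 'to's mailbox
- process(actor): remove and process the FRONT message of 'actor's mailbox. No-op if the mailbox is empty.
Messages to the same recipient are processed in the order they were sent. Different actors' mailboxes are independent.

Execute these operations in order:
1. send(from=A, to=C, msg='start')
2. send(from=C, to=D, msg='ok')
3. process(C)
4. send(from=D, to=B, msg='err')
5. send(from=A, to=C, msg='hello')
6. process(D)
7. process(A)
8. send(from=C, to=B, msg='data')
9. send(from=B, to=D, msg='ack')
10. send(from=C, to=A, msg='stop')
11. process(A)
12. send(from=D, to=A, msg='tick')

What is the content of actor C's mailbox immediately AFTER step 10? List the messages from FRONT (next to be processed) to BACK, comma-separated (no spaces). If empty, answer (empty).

After 1 (send(from=A, to=C, msg='start')): A:[] B:[] C:[start] D:[]
After 2 (send(from=C, to=D, msg='ok')): A:[] B:[] C:[start] D:[ok]
After 3 (process(C)): A:[] B:[] C:[] D:[ok]
After 4 (send(from=D, to=B, msg='err')): A:[] B:[err] C:[] D:[ok]
After 5 (send(from=A, to=C, msg='hello')): A:[] B:[err] C:[hello] D:[ok]
After 6 (process(D)): A:[] B:[err] C:[hello] D:[]
After 7 (process(A)): A:[] B:[err] C:[hello] D:[]
After 8 (send(from=C, to=B, msg='data')): A:[] B:[err,data] C:[hello] D:[]
After 9 (send(from=B, to=D, msg='ack')): A:[] B:[err,data] C:[hello] D:[ack]
After 10 (send(from=C, to=A, msg='stop')): A:[stop] B:[err,data] C:[hello] D:[ack]

hello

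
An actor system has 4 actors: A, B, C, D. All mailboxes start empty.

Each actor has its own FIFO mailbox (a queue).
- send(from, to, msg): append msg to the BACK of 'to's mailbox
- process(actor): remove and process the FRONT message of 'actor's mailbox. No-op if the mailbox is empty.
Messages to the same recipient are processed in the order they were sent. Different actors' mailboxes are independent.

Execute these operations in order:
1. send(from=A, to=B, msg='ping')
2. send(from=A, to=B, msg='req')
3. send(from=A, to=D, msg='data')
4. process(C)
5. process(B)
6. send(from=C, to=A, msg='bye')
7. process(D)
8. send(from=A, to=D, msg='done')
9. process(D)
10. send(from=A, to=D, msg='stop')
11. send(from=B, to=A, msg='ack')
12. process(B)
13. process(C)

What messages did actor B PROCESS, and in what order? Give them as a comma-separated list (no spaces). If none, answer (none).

After 1 (send(from=A, to=B, msg='ping')): A:[] B:[ping] C:[] D:[]
After 2 (send(from=A, to=B, msg='req')): A:[] B:[ping,req] C:[] D:[]
After 3 (send(from=A, to=D, msg='data')): A:[] B:[ping,req] C:[] D:[data]
After 4 (process(C)): A:[] B:[ping,req] C:[] D:[data]
After 5 (process(B)): A:[] B:[req] C:[] D:[data]
After 6 (send(from=C, to=A, msg='bye')): A:[bye] B:[req] C:[] D:[data]
After 7 (process(D)): A:[bye] B:[req] C:[] D:[]
After 8 (send(from=A, to=D, msg='done')): A:[bye] B:[req] C:[] D:[done]
After 9 (process(D)): A:[bye] B:[req] C:[] D:[]
After 10 (send(from=A, to=D, msg='stop')): A:[bye] B:[req] C:[] D:[stop]
After 11 (send(from=B, to=A, msg='ack')): A:[bye,ack] B:[req] C:[] D:[stop]
After 12 (process(B)): A:[bye,ack] B:[] C:[] D:[stop]
After 13 (process(C)): A:[bye,ack] B:[] C:[] D:[stop]

Answer: ping,req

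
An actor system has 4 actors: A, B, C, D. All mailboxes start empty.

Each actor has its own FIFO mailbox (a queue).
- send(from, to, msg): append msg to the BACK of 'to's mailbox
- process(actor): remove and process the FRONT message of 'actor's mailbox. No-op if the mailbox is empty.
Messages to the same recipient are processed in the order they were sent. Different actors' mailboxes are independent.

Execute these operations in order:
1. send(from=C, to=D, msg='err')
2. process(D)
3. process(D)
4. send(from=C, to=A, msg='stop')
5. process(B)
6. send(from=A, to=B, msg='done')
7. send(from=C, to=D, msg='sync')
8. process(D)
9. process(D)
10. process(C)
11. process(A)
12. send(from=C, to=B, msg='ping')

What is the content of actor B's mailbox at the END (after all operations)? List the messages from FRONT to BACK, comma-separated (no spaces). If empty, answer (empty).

Answer: done,ping

Derivation:
After 1 (send(from=C, to=D, msg='err')): A:[] B:[] C:[] D:[err]
After 2 (process(D)): A:[] B:[] C:[] D:[]
After 3 (process(D)): A:[] B:[] C:[] D:[]
After 4 (send(from=C, to=A, msg='stop')): A:[stop] B:[] C:[] D:[]
After 5 (process(B)): A:[stop] B:[] C:[] D:[]
After 6 (send(from=A, to=B, msg='done')): A:[stop] B:[done] C:[] D:[]
After 7 (send(from=C, to=D, msg='sync')): A:[stop] B:[done] C:[] D:[sync]
After 8 (process(D)): A:[stop] B:[done] C:[] D:[]
After 9 (process(D)): A:[stop] B:[done] C:[] D:[]
After 10 (process(C)): A:[stop] B:[done] C:[] D:[]
After 11 (process(A)): A:[] B:[done] C:[] D:[]
After 12 (send(from=C, to=B, msg='ping')): A:[] B:[done,ping] C:[] D:[]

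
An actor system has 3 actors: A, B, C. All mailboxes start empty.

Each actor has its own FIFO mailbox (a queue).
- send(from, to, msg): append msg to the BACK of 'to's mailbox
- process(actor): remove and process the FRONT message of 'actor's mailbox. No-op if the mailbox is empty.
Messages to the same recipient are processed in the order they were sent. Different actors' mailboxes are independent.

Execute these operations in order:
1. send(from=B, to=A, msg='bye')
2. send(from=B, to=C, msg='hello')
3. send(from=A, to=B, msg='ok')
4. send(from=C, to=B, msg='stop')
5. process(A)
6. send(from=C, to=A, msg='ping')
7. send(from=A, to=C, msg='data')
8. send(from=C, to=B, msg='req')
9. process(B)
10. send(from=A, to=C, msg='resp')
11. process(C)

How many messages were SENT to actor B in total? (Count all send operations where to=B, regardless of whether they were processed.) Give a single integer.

After 1 (send(from=B, to=A, msg='bye')): A:[bye] B:[] C:[]
After 2 (send(from=B, to=C, msg='hello')): A:[bye] B:[] C:[hello]
After 3 (send(from=A, to=B, msg='ok')): A:[bye] B:[ok] C:[hello]
After 4 (send(from=C, to=B, msg='stop')): A:[bye] B:[ok,stop] C:[hello]
After 5 (process(A)): A:[] B:[ok,stop] C:[hello]
After 6 (send(from=C, to=A, msg='ping')): A:[ping] B:[ok,stop] C:[hello]
After 7 (send(from=A, to=C, msg='data')): A:[ping] B:[ok,stop] C:[hello,data]
After 8 (send(from=C, to=B, msg='req')): A:[ping] B:[ok,stop,req] C:[hello,data]
After 9 (process(B)): A:[ping] B:[stop,req] C:[hello,data]
After 10 (send(from=A, to=C, msg='resp')): A:[ping] B:[stop,req] C:[hello,data,resp]
After 11 (process(C)): A:[ping] B:[stop,req] C:[data,resp]

Answer: 3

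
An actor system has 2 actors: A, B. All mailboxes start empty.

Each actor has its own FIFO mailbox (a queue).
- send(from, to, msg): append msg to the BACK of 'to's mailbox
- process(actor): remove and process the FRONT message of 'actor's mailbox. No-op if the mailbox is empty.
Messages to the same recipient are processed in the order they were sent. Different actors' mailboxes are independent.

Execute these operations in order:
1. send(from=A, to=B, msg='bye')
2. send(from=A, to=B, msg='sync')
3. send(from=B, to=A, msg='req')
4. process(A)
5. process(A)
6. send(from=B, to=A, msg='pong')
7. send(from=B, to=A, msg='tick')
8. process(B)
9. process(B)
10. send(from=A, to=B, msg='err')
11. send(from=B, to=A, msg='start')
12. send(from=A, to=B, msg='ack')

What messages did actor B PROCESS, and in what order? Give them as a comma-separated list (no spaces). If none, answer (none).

Answer: bye,sync

Derivation:
After 1 (send(from=A, to=B, msg='bye')): A:[] B:[bye]
After 2 (send(from=A, to=B, msg='sync')): A:[] B:[bye,sync]
After 3 (send(from=B, to=A, msg='req')): A:[req] B:[bye,sync]
After 4 (process(A)): A:[] B:[bye,sync]
After 5 (process(A)): A:[] B:[bye,sync]
After 6 (send(from=B, to=A, msg='pong')): A:[pong] B:[bye,sync]
After 7 (send(from=B, to=A, msg='tick')): A:[pong,tick] B:[bye,sync]
After 8 (process(B)): A:[pong,tick] B:[sync]
After 9 (process(B)): A:[pong,tick] B:[]
After 10 (send(from=A, to=B, msg='err')): A:[pong,tick] B:[err]
After 11 (send(from=B, to=A, msg='start')): A:[pong,tick,start] B:[err]
After 12 (send(from=A, to=B, msg='ack')): A:[pong,tick,start] B:[err,ack]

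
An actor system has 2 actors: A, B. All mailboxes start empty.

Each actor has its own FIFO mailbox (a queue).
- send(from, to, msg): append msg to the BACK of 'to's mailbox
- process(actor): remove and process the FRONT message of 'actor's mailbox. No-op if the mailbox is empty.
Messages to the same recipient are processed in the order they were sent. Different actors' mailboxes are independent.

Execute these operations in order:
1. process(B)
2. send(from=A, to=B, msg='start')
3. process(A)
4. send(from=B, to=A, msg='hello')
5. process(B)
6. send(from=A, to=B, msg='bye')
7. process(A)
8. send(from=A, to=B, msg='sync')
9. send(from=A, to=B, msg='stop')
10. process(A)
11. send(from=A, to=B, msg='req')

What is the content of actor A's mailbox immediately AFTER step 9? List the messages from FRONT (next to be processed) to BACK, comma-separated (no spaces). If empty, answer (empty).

After 1 (process(B)): A:[] B:[]
After 2 (send(from=A, to=B, msg='start')): A:[] B:[start]
After 3 (process(A)): A:[] B:[start]
After 4 (send(from=B, to=A, msg='hello')): A:[hello] B:[start]
After 5 (process(B)): A:[hello] B:[]
After 6 (send(from=A, to=B, msg='bye')): A:[hello] B:[bye]
After 7 (process(A)): A:[] B:[bye]
After 8 (send(from=A, to=B, msg='sync')): A:[] B:[bye,sync]
After 9 (send(from=A, to=B, msg='stop')): A:[] B:[bye,sync,stop]

(empty)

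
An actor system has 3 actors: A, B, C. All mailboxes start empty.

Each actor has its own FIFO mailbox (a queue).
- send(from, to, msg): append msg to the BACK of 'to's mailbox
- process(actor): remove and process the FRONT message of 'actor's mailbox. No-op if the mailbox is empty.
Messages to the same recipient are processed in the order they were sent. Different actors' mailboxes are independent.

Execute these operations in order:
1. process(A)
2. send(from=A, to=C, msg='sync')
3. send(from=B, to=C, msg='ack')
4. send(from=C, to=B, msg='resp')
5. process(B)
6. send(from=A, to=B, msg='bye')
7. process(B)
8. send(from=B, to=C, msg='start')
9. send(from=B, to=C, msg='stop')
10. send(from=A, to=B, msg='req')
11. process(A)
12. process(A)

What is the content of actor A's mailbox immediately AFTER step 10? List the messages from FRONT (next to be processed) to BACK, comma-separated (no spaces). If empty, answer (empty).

After 1 (process(A)): A:[] B:[] C:[]
After 2 (send(from=A, to=C, msg='sync')): A:[] B:[] C:[sync]
After 3 (send(from=B, to=C, msg='ack')): A:[] B:[] C:[sync,ack]
After 4 (send(from=C, to=B, msg='resp')): A:[] B:[resp] C:[sync,ack]
After 5 (process(B)): A:[] B:[] C:[sync,ack]
After 6 (send(from=A, to=B, msg='bye')): A:[] B:[bye] C:[sync,ack]
After 7 (process(B)): A:[] B:[] C:[sync,ack]
After 8 (send(from=B, to=C, msg='start')): A:[] B:[] C:[sync,ack,start]
After 9 (send(from=B, to=C, msg='stop')): A:[] B:[] C:[sync,ack,start,stop]
After 10 (send(from=A, to=B, msg='req')): A:[] B:[req] C:[sync,ack,start,stop]

(empty)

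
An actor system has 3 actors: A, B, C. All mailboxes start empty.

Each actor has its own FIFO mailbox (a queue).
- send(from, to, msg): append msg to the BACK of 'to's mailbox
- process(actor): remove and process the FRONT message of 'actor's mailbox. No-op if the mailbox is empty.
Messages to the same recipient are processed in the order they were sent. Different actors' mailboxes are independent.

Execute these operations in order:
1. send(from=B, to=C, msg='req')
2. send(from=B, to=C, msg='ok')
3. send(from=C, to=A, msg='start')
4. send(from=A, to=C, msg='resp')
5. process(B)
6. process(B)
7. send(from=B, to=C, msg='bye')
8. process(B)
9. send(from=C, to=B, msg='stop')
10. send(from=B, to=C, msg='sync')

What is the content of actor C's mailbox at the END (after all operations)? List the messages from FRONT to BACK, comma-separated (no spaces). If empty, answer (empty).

After 1 (send(from=B, to=C, msg='req')): A:[] B:[] C:[req]
After 2 (send(from=B, to=C, msg='ok')): A:[] B:[] C:[req,ok]
After 3 (send(from=C, to=A, msg='start')): A:[start] B:[] C:[req,ok]
After 4 (send(from=A, to=C, msg='resp')): A:[start] B:[] C:[req,ok,resp]
After 5 (process(B)): A:[start] B:[] C:[req,ok,resp]
After 6 (process(B)): A:[start] B:[] C:[req,ok,resp]
After 7 (send(from=B, to=C, msg='bye')): A:[start] B:[] C:[req,ok,resp,bye]
After 8 (process(B)): A:[start] B:[] C:[req,ok,resp,bye]
After 9 (send(from=C, to=B, msg='stop')): A:[start] B:[stop] C:[req,ok,resp,bye]
After 10 (send(from=B, to=C, msg='sync')): A:[start] B:[stop] C:[req,ok,resp,bye,sync]

Answer: req,ok,resp,bye,sync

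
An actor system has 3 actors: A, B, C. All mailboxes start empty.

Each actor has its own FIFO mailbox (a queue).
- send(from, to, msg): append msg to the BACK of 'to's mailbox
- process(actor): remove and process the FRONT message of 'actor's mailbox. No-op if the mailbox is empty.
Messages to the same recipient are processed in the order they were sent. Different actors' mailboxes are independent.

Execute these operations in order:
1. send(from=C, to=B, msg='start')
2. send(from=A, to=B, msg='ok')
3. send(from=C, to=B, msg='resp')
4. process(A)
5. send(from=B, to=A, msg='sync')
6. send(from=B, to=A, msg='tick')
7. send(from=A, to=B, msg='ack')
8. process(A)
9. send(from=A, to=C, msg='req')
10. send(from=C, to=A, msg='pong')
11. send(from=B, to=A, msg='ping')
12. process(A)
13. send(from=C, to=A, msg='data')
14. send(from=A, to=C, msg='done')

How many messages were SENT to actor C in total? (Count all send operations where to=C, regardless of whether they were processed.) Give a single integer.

Answer: 2

Derivation:
After 1 (send(from=C, to=B, msg='start')): A:[] B:[start] C:[]
After 2 (send(from=A, to=B, msg='ok')): A:[] B:[start,ok] C:[]
After 3 (send(from=C, to=B, msg='resp')): A:[] B:[start,ok,resp] C:[]
After 4 (process(A)): A:[] B:[start,ok,resp] C:[]
After 5 (send(from=B, to=A, msg='sync')): A:[sync] B:[start,ok,resp] C:[]
After 6 (send(from=B, to=A, msg='tick')): A:[sync,tick] B:[start,ok,resp] C:[]
After 7 (send(from=A, to=B, msg='ack')): A:[sync,tick] B:[start,ok,resp,ack] C:[]
After 8 (process(A)): A:[tick] B:[start,ok,resp,ack] C:[]
After 9 (send(from=A, to=C, msg='req')): A:[tick] B:[start,ok,resp,ack] C:[req]
After 10 (send(from=C, to=A, msg='pong')): A:[tick,pong] B:[start,ok,resp,ack] C:[req]
After 11 (send(from=B, to=A, msg='ping')): A:[tick,pong,ping] B:[start,ok,resp,ack] C:[req]
After 12 (process(A)): A:[pong,ping] B:[start,ok,resp,ack] C:[req]
After 13 (send(from=C, to=A, msg='data')): A:[pong,ping,data] B:[start,ok,resp,ack] C:[req]
After 14 (send(from=A, to=C, msg='done')): A:[pong,ping,data] B:[start,ok,resp,ack] C:[req,done]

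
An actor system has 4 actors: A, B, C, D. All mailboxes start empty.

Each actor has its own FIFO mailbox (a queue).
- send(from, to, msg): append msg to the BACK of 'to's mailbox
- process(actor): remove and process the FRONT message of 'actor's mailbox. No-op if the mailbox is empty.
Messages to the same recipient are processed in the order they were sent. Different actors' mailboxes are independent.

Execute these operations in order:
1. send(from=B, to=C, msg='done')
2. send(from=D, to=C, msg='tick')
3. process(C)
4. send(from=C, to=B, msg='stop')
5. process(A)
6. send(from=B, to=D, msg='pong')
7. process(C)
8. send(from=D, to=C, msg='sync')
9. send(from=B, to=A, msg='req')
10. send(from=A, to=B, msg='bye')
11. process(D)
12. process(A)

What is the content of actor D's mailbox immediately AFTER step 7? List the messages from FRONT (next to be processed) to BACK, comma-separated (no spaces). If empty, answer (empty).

After 1 (send(from=B, to=C, msg='done')): A:[] B:[] C:[done] D:[]
After 2 (send(from=D, to=C, msg='tick')): A:[] B:[] C:[done,tick] D:[]
After 3 (process(C)): A:[] B:[] C:[tick] D:[]
After 4 (send(from=C, to=B, msg='stop')): A:[] B:[stop] C:[tick] D:[]
After 5 (process(A)): A:[] B:[stop] C:[tick] D:[]
After 6 (send(from=B, to=D, msg='pong')): A:[] B:[stop] C:[tick] D:[pong]
After 7 (process(C)): A:[] B:[stop] C:[] D:[pong]

pong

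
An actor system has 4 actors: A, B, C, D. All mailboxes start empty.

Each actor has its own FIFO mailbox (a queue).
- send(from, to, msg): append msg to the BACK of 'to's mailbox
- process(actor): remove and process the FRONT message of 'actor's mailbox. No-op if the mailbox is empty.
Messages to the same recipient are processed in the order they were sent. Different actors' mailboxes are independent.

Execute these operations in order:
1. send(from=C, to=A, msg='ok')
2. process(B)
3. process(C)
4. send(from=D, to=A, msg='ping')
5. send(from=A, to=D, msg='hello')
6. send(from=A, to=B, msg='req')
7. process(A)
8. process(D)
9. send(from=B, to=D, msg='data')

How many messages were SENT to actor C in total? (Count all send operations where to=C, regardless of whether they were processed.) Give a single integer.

After 1 (send(from=C, to=A, msg='ok')): A:[ok] B:[] C:[] D:[]
After 2 (process(B)): A:[ok] B:[] C:[] D:[]
After 3 (process(C)): A:[ok] B:[] C:[] D:[]
After 4 (send(from=D, to=A, msg='ping')): A:[ok,ping] B:[] C:[] D:[]
After 5 (send(from=A, to=D, msg='hello')): A:[ok,ping] B:[] C:[] D:[hello]
After 6 (send(from=A, to=B, msg='req')): A:[ok,ping] B:[req] C:[] D:[hello]
After 7 (process(A)): A:[ping] B:[req] C:[] D:[hello]
After 8 (process(D)): A:[ping] B:[req] C:[] D:[]
After 9 (send(from=B, to=D, msg='data')): A:[ping] B:[req] C:[] D:[data]

Answer: 0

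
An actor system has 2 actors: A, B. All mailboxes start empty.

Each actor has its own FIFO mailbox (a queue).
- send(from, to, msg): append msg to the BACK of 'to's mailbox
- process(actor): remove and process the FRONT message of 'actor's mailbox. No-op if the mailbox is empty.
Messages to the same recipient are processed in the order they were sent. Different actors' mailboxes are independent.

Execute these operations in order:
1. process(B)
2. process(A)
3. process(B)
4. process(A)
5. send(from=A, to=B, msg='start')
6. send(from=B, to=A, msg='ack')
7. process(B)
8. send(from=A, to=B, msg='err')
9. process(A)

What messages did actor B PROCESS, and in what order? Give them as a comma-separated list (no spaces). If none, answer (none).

After 1 (process(B)): A:[] B:[]
After 2 (process(A)): A:[] B:[]
After 3 (process(B)): A:[] B:[]
After 4 (process(A)): A:[] B:[]
After 5 (send(from=A, to=B, msg='start')): A:[] B:[start]
After 6 (send(from=B, to=A, msg='ack')): A:[ack] B:[start]
After 7 (process(B)): A:[ack] B:[]
After 8 (send(from=A, to=B, msg='err')): A:[ack] B:[err]
After 9 (process(A)): A:[] B:[err]

Answer: start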